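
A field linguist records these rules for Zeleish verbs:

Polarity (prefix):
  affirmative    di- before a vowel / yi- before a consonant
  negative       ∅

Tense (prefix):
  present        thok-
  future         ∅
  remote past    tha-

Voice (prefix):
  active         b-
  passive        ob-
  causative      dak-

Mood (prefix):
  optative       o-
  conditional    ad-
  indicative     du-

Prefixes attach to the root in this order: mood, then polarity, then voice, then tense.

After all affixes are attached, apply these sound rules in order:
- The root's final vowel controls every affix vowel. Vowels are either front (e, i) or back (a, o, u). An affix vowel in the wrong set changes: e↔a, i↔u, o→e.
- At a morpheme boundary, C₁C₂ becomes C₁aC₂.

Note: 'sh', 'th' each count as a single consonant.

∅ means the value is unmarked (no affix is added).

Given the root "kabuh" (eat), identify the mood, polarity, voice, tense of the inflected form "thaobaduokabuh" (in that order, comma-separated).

optative, affirmative, passive, remote past

Segment: tha-ob-di-o-kabuh.
mood: o- → optative.
polarity: di/yi- → affirmative.
voice: ob- → passive.
tense: tha- → remote past.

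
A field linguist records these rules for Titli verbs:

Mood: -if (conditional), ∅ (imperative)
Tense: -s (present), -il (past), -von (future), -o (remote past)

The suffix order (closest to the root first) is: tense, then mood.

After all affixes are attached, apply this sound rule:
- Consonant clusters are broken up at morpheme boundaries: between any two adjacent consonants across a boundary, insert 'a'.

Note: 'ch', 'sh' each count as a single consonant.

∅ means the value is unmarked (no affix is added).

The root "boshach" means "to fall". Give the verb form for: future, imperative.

Attach tense future -von → boshachvon.
mood = imperative: zero marking, form stays boshachvon.
Apply epenthesis: boshachvon → boshachavon.

boshachavon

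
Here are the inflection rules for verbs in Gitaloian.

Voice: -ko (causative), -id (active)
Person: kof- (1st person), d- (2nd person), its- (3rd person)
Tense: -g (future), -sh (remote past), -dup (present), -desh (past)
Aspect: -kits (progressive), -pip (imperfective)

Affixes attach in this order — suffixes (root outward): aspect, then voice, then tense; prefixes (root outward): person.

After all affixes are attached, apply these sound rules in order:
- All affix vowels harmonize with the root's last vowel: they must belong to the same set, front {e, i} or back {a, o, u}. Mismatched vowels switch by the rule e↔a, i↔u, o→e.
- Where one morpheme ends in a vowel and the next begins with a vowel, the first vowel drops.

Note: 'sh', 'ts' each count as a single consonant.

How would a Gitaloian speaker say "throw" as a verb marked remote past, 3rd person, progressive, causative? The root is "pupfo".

utspupfokutskosh

Attach person 3rd person its- → itspupfo.
Attach aspect progressive -kits → itspupfokits.
Attach voice causative -ko → itspupfokitsko.
Attach tense remote past -sh → itspupfokitskosh.
Apply vowel harmony: itspupfokitskosh → utspupfokutskosh.
Vowel deletion: no change.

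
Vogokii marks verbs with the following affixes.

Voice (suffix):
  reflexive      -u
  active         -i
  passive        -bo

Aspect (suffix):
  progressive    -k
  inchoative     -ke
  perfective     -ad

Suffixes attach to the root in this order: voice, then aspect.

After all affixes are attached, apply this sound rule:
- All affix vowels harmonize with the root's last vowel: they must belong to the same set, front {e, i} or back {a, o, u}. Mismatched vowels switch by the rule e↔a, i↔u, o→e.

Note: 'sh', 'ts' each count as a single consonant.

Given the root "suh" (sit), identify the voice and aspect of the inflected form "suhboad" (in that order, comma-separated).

Segment: suh-bo-ad.
voice: -bo → passive.
aspect: -ad → perfective.

passive, perfective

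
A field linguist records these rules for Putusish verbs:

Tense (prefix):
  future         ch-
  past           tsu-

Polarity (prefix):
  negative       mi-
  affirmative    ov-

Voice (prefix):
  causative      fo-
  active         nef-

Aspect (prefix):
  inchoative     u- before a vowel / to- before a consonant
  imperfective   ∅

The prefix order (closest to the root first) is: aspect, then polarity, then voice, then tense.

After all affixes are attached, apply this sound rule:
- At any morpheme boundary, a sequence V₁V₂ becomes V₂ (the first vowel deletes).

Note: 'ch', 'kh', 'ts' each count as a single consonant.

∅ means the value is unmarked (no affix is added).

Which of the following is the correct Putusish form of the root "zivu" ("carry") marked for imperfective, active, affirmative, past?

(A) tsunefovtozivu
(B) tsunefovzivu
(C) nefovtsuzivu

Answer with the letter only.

B

aspect = imperfective: zero marking, form stays zivu.
Attach polarity affirmative ov- → ovzivu.
Attach voice active nef- → nefovzivu.
Attach tense past tsu- → tsunefovzivu.
Vowel deletion: no change.
So the correct form is tsunefovzivu, option (B).
(A) tsunefovtozivu is wrong: it uses inchoative instead of imperfective for aspect.
(C) nefovtsuzivu is wrong: it has the affixes in the wrong order.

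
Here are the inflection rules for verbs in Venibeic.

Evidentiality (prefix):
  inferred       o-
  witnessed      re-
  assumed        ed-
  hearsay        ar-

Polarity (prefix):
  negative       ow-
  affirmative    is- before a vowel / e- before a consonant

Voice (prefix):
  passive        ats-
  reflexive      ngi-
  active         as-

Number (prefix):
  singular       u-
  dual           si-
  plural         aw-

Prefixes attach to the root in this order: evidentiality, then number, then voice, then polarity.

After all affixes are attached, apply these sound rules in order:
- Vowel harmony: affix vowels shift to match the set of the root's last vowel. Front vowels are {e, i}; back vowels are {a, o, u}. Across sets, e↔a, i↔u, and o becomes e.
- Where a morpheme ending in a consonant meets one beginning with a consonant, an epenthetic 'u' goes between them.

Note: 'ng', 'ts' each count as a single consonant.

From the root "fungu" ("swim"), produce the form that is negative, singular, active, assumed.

owasuadufungu

Attach evidentiality assumed ed- → edfungu.
Attach number singular u- → uedfungu.
Attach voice active as- → asuedfungu.
Attach polarity negative ow- → owasuedfungu.
Apply vowel harmony: owasuedfungu → owasuadfungu.
Apply epenthesis: owasuadfungu → owasuadufungu.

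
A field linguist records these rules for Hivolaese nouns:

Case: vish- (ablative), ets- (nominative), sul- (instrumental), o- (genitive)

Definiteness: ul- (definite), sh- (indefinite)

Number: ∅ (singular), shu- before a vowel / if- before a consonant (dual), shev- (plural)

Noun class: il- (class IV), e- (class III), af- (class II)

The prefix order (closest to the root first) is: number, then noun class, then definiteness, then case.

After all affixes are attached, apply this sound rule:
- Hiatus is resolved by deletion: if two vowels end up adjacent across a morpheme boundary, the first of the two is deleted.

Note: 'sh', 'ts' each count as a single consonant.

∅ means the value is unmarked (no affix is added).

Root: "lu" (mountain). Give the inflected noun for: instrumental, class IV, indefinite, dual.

Attach number dual if- (before consonant 'l') → iflu.
Attach noun class class IV il- → iliflu.
Attach definiteness indefinite sh- → shiliflu.
Attach case instrumental sul- → sulshiliflu.
Vowel deletion: no change.

sulshiliflu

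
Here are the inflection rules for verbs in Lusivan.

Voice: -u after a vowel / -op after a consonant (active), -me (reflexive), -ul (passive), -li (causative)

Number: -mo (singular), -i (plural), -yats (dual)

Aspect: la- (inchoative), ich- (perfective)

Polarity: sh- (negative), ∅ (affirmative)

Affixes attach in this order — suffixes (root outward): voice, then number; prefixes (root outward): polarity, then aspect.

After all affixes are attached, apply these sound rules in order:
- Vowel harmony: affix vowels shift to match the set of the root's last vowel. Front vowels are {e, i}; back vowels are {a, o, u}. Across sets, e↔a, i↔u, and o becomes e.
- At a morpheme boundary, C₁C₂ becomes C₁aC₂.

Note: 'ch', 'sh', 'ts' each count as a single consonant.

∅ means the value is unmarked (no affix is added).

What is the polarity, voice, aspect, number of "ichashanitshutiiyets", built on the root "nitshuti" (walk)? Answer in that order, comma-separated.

Segment: ich-sh-nitshuti-u-yats.
polarity: sh- → negative.
voice: -u/op → active.
aspect: ich- → perfective.
number: -yats → dual.

negative, active, perfective, dual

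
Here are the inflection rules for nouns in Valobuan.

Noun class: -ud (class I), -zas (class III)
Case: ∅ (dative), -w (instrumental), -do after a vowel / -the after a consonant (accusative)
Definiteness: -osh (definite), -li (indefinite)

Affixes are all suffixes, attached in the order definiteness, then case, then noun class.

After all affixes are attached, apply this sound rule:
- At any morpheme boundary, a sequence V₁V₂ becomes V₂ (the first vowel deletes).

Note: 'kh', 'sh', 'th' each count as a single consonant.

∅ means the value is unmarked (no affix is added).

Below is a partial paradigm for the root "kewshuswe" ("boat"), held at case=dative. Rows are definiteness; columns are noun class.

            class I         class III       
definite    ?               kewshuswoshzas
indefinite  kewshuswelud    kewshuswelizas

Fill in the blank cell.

kewshuswoshud

Attach definiteness definite -osh → kewshusweosh.
case = dative: zero marking, form stays kewshusweosh.
Attach noun class class I -ud → kewshusweoshud.
Apply vowel deletion: kewshusweoshud → kewshuswoshud.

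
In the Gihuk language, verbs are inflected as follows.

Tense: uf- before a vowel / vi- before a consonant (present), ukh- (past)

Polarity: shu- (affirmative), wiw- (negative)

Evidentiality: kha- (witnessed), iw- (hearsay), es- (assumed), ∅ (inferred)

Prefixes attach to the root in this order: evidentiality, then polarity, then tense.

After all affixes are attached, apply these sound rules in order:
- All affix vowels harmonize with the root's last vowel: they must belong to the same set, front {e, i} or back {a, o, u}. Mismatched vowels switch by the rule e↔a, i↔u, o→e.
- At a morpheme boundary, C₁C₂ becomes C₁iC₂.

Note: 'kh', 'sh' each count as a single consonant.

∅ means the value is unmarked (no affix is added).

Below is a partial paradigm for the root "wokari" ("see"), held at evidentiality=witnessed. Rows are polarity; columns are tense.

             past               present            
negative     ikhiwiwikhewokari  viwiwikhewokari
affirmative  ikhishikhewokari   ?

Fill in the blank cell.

Attach evidentiality witnessed kha- → khawokari.
Attach polarity affirmative shu- → shukhawokari.
Attach tense present vi- (before consonant 'sh') → vishukhawokari.
Apply vowel harmony: vishukhawokari → vishikhewokari.
Epenthesis: no change.

vishikhewokari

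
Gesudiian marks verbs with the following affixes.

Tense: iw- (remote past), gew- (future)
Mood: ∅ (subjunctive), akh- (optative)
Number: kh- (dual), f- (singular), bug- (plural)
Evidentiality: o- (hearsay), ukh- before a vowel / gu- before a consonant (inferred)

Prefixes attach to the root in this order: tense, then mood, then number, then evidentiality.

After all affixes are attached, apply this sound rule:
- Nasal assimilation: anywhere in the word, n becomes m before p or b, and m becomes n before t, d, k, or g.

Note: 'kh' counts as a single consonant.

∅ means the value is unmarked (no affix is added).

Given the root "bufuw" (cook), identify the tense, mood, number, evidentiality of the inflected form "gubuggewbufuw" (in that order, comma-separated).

Segment: gu-bug-gew-bufuw.
tense: gew- → future.
mood: ∅ → subjunctive.
number: bug- → plural.
evidentiality: ukh/gu- → inferred.

future, subjunctive, plural, inferred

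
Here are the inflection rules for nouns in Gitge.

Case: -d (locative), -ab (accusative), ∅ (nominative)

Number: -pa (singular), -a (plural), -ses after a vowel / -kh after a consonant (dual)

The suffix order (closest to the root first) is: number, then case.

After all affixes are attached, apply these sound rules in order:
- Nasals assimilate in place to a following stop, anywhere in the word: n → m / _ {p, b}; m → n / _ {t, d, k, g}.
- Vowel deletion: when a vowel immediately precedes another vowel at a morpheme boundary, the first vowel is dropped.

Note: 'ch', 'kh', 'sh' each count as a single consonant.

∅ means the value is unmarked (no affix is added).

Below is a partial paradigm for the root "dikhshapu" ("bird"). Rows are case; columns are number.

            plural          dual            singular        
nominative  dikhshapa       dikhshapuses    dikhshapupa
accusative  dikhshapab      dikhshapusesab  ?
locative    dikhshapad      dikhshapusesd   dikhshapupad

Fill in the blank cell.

Attach number singular -pa → dikhshapupa.
Attach case accusative -ab → dikhshapupaab.
Nasal assimilation: no change.
Apply vowel deletion: dikhshapupaab → dikhshapupab.

dikhshapupab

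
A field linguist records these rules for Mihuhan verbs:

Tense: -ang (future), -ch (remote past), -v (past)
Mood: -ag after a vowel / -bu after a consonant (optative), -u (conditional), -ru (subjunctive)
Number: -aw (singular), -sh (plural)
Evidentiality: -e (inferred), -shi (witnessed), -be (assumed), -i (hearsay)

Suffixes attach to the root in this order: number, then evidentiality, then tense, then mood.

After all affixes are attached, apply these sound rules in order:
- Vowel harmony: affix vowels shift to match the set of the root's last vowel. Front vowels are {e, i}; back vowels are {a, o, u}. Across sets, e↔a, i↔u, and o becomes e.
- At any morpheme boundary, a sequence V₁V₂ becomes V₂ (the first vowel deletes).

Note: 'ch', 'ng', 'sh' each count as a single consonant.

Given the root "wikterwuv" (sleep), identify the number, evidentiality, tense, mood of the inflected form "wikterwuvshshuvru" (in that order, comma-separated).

Segment: wikterwuv-sh-shi-v-ru.
number: -sh → plural.
evidentiality: -shi → witnessed.
tense: -v → past.
mood: -ru → subjunctive.

plural, witnessed, past, subjunctive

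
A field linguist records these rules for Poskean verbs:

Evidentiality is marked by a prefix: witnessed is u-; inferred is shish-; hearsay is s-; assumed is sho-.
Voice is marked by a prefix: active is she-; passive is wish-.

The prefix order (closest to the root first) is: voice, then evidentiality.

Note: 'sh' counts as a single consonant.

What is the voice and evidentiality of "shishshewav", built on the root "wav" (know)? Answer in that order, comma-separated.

Segment: shish-she-wav.
voice: she- → active.
evidentiality: shish- → inferred.

active, inferred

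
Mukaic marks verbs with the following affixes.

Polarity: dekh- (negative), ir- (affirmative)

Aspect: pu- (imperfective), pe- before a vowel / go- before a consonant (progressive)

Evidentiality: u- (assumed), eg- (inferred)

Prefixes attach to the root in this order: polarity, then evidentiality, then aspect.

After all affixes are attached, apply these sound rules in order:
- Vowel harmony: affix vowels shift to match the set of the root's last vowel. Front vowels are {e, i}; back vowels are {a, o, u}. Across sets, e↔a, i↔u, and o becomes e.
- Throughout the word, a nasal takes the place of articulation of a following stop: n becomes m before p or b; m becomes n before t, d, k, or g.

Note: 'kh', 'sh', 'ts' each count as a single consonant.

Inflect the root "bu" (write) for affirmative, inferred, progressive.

Attach polarity affirmative ir- → irbu.
Attach evidentiality inferred eg- → egirbu.
Attach aspect progressive pe- (before vowel 'e') → peegirbu.
Apply vowel harmony: peegirbu → paagurbu.
Nasal assimilation: no change.

paagurbu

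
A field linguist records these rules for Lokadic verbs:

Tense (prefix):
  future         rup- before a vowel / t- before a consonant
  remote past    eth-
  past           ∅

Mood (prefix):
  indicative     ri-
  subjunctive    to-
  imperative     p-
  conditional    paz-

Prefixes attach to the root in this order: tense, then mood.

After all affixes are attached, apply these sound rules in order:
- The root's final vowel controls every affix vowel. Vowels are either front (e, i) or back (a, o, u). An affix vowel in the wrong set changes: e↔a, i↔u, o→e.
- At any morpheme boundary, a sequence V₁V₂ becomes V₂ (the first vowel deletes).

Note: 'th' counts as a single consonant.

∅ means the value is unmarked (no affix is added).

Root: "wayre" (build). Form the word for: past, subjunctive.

tewayre

tense = past: zero marking, form stays wayre.
Attach mood subjunctive to- → towayre.
Apply vowel harmony: towayre → tewayre.
Vowel deletion: no change.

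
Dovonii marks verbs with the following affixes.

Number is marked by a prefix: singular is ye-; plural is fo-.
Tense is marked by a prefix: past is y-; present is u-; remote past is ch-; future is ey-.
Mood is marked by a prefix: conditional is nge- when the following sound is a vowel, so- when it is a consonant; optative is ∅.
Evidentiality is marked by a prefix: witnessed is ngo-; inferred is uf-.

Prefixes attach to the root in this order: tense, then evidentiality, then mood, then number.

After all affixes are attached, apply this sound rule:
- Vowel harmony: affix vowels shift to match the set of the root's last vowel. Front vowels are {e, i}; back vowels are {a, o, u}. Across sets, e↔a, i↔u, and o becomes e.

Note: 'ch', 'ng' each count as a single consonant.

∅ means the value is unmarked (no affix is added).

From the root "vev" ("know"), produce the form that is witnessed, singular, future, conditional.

Attach tense future ey- → eyvev.
Attach evidentiality witnessed ngo- → ngoeyvev.
Attach mood conditional so- (before consonant 'ng') → songoeyvev.
Attach number singular ye- → yesongoeyvev.
Apply vowel harmony: yesongoeyvev → yesengeeyvev.

yesengeeyvev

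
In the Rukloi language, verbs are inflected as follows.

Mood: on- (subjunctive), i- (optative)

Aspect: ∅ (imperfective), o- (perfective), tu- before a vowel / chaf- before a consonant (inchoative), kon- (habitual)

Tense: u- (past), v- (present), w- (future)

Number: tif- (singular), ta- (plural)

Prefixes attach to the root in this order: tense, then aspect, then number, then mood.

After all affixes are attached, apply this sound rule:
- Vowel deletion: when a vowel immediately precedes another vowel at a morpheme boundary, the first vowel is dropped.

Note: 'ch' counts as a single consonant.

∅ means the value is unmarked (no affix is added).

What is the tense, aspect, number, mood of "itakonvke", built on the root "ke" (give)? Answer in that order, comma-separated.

Segment: i-ta-kon-v-ke.
tense: v- → present.
aspect: kon- → habitual.
number: ta- → plural.
mood: i- → optative.

present, habitual, plural, optative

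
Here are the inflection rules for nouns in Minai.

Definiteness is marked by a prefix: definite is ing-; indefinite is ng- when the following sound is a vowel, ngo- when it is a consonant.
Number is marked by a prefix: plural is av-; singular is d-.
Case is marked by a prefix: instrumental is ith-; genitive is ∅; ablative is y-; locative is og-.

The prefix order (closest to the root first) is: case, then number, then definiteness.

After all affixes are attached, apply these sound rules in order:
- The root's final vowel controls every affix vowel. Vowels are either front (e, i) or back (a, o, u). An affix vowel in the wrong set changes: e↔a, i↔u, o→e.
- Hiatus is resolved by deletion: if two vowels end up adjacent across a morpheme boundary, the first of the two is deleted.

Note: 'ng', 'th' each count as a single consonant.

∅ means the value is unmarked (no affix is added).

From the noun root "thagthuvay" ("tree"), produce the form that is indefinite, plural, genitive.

ngavthagthuvay

case = genitive: zero marking, form stays thagthuvay.
Attach number plural av- → avthagthuvay.
Attach definiteness indefinite ng- (before vowel 'a') → ngavthagthuvay.
Vowel harmony: no change.
Vowel deletion: no change.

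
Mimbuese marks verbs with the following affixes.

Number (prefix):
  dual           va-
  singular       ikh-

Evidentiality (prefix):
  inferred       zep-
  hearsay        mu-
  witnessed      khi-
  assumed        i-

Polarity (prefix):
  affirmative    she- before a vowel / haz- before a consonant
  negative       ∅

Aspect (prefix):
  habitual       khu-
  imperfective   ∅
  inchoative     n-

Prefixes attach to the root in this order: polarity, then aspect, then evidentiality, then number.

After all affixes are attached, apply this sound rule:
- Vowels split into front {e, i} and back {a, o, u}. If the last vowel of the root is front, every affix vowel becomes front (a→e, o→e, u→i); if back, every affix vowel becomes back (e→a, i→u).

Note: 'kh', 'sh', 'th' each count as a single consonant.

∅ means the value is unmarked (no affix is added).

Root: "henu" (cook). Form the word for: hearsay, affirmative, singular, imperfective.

Attach polarity affirmative haz- (before consonant 'h') → hazhenu.
aspect = imperfective: zero marking, form stays hazhenu.
Attach evidentiality hearsay mu- → muhazhenu.
Attach number singular ikh- → ikhmuhazhenu.
Apply vowel harmony: ikhmuhazhenu → ukhmuhazhenu.

ukhmuhazhenu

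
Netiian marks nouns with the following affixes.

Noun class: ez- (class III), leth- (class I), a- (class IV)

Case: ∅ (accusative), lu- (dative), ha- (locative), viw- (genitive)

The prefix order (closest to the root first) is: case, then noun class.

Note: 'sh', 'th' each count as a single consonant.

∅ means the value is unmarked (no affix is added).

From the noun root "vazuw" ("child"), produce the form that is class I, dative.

Attach case dative lu- → luvazuw.
Attach noun class class I leth- → lethluvazuw.

lethluvazuw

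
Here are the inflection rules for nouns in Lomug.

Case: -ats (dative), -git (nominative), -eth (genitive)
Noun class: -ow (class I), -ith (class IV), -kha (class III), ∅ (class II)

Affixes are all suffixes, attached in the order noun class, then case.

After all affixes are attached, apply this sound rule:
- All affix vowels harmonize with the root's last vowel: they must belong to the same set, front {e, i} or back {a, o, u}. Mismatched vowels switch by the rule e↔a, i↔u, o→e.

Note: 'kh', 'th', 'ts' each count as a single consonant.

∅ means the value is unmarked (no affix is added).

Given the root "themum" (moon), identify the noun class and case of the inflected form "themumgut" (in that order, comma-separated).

class II, nominative

Segment: themum-git.
noun class: ∅ → class II.
case: -git → nominative.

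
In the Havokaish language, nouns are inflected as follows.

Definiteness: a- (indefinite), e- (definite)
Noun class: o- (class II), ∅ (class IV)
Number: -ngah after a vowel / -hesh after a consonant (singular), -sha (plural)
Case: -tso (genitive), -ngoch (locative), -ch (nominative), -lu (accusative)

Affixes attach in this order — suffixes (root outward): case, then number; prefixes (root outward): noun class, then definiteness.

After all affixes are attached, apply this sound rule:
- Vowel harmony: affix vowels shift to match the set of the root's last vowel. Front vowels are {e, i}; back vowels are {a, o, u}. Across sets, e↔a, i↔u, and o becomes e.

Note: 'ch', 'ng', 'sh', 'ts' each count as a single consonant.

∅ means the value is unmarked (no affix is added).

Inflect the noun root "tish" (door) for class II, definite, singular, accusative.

eetishlingeh

Attach case accusative -lu → tishlu.
Attach number singular -ngah (after vowel 'u') → tishlungah.
Attach noun class class II o- → otishlungah.
Attach definiteness definite e- → eotishlungah.
Apply vowel harmony: eotishlungah → eetishlingeh.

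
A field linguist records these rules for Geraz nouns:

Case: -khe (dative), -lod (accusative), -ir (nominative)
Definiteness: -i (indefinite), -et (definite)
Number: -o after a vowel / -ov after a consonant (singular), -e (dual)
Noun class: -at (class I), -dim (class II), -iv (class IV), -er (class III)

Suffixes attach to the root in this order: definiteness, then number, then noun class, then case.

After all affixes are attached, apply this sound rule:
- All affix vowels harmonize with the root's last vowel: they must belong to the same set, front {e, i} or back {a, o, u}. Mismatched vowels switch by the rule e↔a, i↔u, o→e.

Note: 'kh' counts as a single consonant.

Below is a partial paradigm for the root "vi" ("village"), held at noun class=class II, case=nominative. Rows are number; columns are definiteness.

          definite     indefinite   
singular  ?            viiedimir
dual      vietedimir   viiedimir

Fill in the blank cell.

vietevdimir

Attach definiteness definite -et → viet.
Attach number singular -ov (after consonant 't') → vietov.
Attach noun class class II -dim → vietovdim.
Attach case nominative -ir → vietovdimir.
Apply vowel harmony: vietovdimir → vietevdimir.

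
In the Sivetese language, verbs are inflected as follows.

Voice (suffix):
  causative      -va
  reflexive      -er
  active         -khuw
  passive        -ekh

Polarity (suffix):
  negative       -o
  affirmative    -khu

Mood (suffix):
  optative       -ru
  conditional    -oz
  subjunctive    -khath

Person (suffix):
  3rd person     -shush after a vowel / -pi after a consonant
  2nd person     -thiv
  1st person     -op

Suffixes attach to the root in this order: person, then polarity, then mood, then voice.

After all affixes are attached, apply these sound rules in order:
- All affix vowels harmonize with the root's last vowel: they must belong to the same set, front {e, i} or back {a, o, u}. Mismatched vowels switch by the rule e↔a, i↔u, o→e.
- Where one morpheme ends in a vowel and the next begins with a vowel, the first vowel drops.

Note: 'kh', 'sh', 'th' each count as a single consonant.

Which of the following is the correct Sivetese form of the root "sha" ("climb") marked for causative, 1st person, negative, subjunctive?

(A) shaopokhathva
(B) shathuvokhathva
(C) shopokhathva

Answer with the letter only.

C

Attach person 1st person -op → shaop.
Attach polarity negative -o → shaopo.
Attach mood subjunctive -khath → shaopokhath.
Attach voice causative -va → shaopokhathva.
Vowel harmony: no change.
Apply vowel deletion: shaopokhathva → shopokhathva.
So the correct form is shopokhathva, option (C).
(A) shaopokhathva is wrong: it fails to apply the sound rule(s).
(B) shathuvokhathva is wrong: it uses 2nd person instead of 1st person for person.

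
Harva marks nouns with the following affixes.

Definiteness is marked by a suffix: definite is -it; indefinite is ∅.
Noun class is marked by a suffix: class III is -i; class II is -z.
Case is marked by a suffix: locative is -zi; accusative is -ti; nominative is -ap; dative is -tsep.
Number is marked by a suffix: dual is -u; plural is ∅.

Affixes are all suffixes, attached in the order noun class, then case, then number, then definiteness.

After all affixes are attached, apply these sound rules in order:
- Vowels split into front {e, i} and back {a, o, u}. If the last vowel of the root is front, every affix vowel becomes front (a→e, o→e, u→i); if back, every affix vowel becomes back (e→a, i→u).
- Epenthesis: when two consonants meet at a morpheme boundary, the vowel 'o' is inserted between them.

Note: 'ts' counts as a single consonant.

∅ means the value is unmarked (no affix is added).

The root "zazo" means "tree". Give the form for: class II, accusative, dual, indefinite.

zazozotuu

Attach noun class class II -z → zazoz.
Attach case accusative -ti → zazozti.
Attach number dual -u → zazoztiu.
definiteness = indefinite: zero marking, form stays zazoztiu.
Apply vowel harmony: zazoztiu → zazoztuu.
Apply epenthesis: zazoztuu → zazozotuu.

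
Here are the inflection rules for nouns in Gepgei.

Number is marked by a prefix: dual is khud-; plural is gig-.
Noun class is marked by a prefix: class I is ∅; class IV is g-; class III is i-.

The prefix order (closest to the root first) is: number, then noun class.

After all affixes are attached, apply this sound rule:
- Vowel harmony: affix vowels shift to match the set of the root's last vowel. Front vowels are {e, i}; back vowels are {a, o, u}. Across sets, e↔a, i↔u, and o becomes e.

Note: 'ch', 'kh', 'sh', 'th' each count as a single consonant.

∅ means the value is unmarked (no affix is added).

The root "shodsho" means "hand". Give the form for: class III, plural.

Attach number plural gig- → gigshodsho.
Attach noun class class III i- → igigshodsho.
Apply vowel harmony: igigshodsho → ugugshodsho.

ugugshodsho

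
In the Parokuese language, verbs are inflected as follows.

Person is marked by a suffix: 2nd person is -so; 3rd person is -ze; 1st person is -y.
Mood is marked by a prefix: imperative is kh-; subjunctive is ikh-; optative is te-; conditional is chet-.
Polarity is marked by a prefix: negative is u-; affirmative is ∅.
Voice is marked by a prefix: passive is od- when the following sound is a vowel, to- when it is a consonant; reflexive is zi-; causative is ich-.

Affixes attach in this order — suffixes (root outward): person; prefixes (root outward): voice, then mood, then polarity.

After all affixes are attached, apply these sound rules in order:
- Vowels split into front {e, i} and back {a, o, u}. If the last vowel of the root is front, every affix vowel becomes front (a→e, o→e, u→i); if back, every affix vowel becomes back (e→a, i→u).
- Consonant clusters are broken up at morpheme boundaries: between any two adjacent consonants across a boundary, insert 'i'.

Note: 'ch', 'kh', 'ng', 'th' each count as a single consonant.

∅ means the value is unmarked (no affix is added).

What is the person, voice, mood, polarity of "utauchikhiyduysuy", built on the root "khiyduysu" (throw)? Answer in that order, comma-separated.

Segment: u-te-ich-khiyduysu-y.
person: -y → 1st person.
voice: ich- → causative.
mood: te- → optative.
polarity: u- → negative.

1st person, causative, optative, negative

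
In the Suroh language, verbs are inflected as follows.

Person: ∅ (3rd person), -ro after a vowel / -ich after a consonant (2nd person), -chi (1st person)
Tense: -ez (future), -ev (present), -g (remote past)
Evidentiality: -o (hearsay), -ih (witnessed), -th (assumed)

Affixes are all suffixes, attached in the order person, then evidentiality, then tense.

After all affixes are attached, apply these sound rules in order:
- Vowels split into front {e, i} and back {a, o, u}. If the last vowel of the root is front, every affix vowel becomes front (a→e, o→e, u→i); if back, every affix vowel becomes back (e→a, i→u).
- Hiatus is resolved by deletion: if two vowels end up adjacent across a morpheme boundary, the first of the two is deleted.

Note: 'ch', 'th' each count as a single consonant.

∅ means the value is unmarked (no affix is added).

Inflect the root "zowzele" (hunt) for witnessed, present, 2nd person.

Attach person 2nd person -ro (after vowel 'e') → zowzelero.
Attach evidentiality witnessed -ih → zowzeleroih.
Attach tense present -ev → zowzeleroihev.
Apply vowel harmony: zowzeleroihev → zowzelereihev.
Apply vowel deletion: zowzelereihev → zowzelerihev.

zowzelerihev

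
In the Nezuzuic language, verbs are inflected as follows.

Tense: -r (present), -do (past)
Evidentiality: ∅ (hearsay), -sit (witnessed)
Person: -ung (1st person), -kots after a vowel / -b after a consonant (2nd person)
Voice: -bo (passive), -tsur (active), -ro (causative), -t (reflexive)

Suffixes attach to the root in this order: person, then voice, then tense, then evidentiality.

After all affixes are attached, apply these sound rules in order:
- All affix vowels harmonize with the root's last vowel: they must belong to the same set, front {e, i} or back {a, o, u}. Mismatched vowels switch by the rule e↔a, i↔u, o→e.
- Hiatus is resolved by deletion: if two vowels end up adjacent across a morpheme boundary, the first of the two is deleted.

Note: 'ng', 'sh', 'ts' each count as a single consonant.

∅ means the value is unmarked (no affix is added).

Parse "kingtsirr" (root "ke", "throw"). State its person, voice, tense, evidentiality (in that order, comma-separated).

1st person, active, present, hearsay

Segment: ke-ung-tsur-r.
person: -ung → 1st person.
voice: -tsur → active.
tense: -r → present.
evidentiality: ∅ → hearsay.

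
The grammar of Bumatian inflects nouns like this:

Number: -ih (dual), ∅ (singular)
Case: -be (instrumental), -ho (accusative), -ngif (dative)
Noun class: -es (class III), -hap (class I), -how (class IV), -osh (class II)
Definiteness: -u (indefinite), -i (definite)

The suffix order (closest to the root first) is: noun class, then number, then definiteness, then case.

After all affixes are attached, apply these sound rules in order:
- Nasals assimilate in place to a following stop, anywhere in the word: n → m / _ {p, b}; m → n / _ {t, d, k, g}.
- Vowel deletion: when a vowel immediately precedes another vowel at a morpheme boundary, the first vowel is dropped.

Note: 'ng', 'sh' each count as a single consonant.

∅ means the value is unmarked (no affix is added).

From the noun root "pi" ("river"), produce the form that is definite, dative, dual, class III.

Attach noun class class III -es → pies.
Attach number dual -ih → piesih.
Attach definiteness definite -i → piesihi.
Attach case dative -ngif → piesihingif.
Nasal assimilation: no change.
Apply vowel deletion: piesihingif → pesihingif.

pesihingif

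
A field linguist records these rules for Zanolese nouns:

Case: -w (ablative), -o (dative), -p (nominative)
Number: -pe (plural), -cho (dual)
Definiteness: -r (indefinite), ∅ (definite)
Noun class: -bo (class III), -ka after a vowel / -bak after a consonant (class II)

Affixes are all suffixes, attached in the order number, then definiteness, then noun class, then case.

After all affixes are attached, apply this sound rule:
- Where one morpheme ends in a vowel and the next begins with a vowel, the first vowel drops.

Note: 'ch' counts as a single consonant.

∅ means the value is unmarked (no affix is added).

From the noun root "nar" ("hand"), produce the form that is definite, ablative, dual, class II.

Attach number dual -cho → narcho.
definiteness = definite: zero marking, form stays narcho.
Attach noun class class II -ka (after vowel 'o') → narchoka.
Attach case ablative -w → narchokaw.
Vowel deletion: no change.

narchokaw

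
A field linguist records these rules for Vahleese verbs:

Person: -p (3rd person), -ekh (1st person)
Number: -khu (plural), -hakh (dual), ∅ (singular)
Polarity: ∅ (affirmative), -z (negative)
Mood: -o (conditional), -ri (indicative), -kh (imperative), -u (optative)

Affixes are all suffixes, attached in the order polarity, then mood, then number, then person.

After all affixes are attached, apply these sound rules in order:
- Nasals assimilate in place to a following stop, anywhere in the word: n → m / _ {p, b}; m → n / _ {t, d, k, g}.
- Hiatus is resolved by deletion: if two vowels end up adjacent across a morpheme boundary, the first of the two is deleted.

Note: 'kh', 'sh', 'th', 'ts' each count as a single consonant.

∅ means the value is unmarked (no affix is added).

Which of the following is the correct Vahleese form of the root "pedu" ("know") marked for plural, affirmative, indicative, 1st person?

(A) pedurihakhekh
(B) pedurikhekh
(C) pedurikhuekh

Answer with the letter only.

polarity = affirmative: zero marking, form stays pedu.
Attach mood indicative -ri → peduri.
Attach number plural -khu → pedurikhu.
Attach person 1st person -ekh → pedurikhuekh.
Nasal assimilation: no change.
Apply vowel deletion: pedurikhuekh → pedurikhekh.
So the correct form is pedurikhekh, option (B).
(A) pedurihakhekh is wrong: it uses dual instead of plural for number.
(C) pedurikhuekh is wrong: it fails to apply the sound rule(s).

B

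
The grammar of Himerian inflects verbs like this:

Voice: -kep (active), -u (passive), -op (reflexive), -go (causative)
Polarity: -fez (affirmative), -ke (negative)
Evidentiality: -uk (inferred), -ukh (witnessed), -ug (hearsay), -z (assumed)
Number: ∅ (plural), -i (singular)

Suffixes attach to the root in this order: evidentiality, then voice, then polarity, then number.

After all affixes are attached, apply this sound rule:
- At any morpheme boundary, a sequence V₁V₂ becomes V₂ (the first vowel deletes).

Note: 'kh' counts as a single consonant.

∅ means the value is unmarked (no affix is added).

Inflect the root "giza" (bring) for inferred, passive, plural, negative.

Attach evidentiality inferred -uk → gizauk.
Attach voice passive -u → gizauku.
Attach polarity negative -ke → gizaukuke.
number = plural: zero marking, form stays gizaukuke.
Apply vowel deletion: gizaukuke → gizukuke.

gizukuke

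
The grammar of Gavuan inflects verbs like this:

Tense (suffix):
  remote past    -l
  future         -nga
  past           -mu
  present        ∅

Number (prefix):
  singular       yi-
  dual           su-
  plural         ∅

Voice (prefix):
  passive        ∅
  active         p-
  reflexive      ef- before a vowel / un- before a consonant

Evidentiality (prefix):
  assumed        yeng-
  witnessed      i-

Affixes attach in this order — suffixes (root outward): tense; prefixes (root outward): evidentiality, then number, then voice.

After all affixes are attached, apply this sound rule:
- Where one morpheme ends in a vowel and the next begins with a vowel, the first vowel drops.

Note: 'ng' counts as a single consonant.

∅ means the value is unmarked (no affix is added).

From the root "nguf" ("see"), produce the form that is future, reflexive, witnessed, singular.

unyingufnga

Attach evidentiality witnessed i- → inguf.
Attach number singular yi- → yiinguf.
Attach tense future -nga → yiingufnga.
Attach voice reflexive un- (before consonant 'y') → unyiingufnga.
Apply vowel deletion: unyiingufnga → unyingufnga.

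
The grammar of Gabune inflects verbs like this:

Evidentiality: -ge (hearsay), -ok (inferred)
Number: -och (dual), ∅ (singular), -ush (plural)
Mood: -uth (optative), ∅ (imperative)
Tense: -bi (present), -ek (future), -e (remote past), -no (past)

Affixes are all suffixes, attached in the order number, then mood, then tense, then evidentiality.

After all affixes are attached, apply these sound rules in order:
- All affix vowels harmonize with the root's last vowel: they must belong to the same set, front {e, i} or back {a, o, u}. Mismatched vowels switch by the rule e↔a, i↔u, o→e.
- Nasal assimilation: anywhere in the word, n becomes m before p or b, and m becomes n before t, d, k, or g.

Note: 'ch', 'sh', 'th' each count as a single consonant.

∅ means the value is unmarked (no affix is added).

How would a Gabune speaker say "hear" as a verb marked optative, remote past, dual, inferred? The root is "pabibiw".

pabibiwechitheek

Attach number dual -och → pabibiwoch.
Attach mood optative -uth → pabibiwochuth.
Attach tense remote past -e → pabibiwochuthe.
Attach evidentiality inferred -ok → pabibiwochutheok.
Apply vowel harmony: pabibiwochutheok → pabibiwechitheek.
Nasal assimilation: no change.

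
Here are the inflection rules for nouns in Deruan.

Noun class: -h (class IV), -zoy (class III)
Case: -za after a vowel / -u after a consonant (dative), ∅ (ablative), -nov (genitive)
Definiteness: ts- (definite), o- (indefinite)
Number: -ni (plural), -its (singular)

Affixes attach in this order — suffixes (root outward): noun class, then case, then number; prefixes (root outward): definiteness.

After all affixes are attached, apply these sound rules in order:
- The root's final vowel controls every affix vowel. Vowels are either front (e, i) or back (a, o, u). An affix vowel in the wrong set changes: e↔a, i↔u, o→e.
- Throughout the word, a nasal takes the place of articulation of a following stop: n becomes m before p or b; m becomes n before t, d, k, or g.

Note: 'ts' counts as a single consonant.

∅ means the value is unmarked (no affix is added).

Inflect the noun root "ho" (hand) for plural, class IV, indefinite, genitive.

ohohnovnu

Attach noun class class IV -h → hoh.
Attach case genitive -nov → hohnov.
Attach number plural -ni → hohnovni.
Attach definiteness indefinite o- → ohohnovni.
Apply vowel harmony: ohohnovni → ohohnovnu.
Nasal assimilation: no change.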